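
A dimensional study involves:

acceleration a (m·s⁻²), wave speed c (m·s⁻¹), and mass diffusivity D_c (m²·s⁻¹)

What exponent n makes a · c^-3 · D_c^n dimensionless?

1

Balance the L exponent: (2)·n from D_c, plus (1) − 3·(1) = -2 from the rest, must sum to zero.
2n − 2 = 0, so n = 1.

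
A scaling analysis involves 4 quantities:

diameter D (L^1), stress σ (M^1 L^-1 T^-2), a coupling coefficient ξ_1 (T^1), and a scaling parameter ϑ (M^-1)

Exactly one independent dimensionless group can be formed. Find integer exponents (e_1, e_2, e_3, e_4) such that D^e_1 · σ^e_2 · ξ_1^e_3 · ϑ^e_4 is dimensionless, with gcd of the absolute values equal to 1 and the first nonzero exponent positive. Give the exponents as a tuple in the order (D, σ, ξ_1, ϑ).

M: e_1·(0) + e_2·(1) + e_3·(0) + e_4·(-1) = 0
L: e_1·(1) + e_2·(-1) + e_3·(0) + e_4·(0) = 0
T: e_1·(0) + e_2·(-2) + e_3·(1) + e_4·(0) = 0
Solving this homogeneous linear system for the smallest-integer solution (first nonzero entry positive) gives (1, 1, 2, 1).

(1, 1, 2, 1)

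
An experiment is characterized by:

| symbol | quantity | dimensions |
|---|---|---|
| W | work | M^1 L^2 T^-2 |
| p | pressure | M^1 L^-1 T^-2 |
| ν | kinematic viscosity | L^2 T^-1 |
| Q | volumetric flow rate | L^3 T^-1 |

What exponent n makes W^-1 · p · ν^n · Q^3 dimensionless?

-3

Balance the L exponent: (2)·n from ν, plus −(2) + (-1) + 3·(3) = 6 from the rest, must sum to zero.
2n + 6 = 0, so n = -3.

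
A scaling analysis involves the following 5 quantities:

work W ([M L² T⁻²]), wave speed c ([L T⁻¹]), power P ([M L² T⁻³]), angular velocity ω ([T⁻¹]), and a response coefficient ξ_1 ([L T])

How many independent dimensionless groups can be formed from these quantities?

There are 5 variables and 3 base dimensions (M, L, T).
The dimension matrix has rank 3.
Independent dimensionless groups: 5 − 3 = 2.

2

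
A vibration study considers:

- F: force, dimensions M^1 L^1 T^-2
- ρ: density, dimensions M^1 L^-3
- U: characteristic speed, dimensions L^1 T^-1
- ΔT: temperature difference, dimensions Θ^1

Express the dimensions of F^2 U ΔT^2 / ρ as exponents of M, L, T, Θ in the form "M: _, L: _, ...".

M: 1, L: 6, T: -5, Θ: 2

Collect each base-dimension exponent across the product:
  M: 2·(1) − (1) + (0) + 2·(0) = 1
  L: 2·(1) − (-3) + (1) + 2·(0) = 6
  T: 2·(-2) − (0) + (-1) + 2·(0) = -5
  Θ: 2·(0) − (0) + (0) + 2·(1) = 2
So the dimensions are [M L⁶ T⁻⁵ Θ²].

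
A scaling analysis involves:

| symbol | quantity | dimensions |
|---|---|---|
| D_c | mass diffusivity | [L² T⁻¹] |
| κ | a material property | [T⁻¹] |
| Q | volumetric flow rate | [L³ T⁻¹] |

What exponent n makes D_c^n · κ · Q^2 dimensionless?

-3

Balance the L exponent: (2)·n from D_c, plus (0) + 2·(3) = 6 from the rest, must sum to zero.
2n + 6 = 0, so n = -3.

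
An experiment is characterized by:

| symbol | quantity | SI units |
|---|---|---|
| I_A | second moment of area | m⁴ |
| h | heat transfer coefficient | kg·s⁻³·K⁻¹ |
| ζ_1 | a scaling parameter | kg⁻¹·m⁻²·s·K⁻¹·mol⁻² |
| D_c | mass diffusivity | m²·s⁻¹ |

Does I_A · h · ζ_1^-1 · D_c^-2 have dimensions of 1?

no

Sum the exponent of each base dimension across the product:
  M: [I_A]_M + [h]_M − [ζ_1]_M − 2·[D_c]_M = (0) + (1) − (-1) − 2·(0) = 2
  L: [I_A]_L + [h]_L − [ζ_1]_L − 2·[D_c]_L = (4) + (0) − (-2) − 2·(2) = 2
  T: [I_A]_T + [h]_T − [ζ_1]_T − 2·[D_c]_T = (0) + (-3) − (1) − 2·(-1) = -2
  Θ: [I_A]_Θ + [h]_Θ − [ζ_1]_Θ − 2·[D_c]_Θ = (0) + (-1) − (-1) − 2·(0) = 0
  N: [I_A]_N + [h]_N − [ζ_1]_N − 2·[D_c]_N = (0) + (0) − (-2) − 2·(0) = 2
Net dimensions [M² L² T⁻² N²] ≠ [1] — not dimensionless.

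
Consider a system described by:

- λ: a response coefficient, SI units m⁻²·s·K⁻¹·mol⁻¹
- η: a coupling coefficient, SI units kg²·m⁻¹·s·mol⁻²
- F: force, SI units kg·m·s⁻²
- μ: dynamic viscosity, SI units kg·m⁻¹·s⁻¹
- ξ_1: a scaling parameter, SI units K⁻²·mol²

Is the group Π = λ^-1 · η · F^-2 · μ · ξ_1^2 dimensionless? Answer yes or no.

Sum the exponent of each base dimension across the product:
  M: −[λ]_M + [η]_M − 2·[F]_M + [μ]_M + 2·[ξ_1]_M = −(0) + (2) − 2·(1) + (1) + 2·(0) = 1
  L: −[λ]_L + [η]_L − 2·[F]_L + [μ]_L + 2·[ξ_1]_L = −(-2) + (-1) − 2·(1) + (-1) + 2·(0) = -2
  T: −[λ]_T + [η]_T − 2·[F]_T + [μ]_T + 2·[ξ_1]_T = −(1) + (1) − 2·(-2) + (-1) + 2·(0) = 3
  Θ: −[λ]_Θ + [η]_Θ − 2·[F]_Θ + [μ]_Θ + 2·[ξ_1]_Θ = −(-1) + (0) − 2·(0) + (0) + 2·(-2) = -3
  N: −[λ]_N + [η]_N − 2·[F]_N + [μ]_N + 2·[ξ_1]_N = −(-1) + (-2) − 2·(0) + (0) + 2·(2) = 3
Net dimensions [M L⁻² T³ Θ⁻³ N³] ≠ [1] — not dimensionless.

no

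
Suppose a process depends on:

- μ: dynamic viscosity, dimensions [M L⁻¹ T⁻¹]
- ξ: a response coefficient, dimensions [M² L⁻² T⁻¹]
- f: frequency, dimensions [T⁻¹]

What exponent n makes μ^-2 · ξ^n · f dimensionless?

1

Balance the M exponent: (2)·n from ξ, plus −2·(1) + (0) = -2 from the rest, must sum to zero.
2n − 2 = 0, so n = 1.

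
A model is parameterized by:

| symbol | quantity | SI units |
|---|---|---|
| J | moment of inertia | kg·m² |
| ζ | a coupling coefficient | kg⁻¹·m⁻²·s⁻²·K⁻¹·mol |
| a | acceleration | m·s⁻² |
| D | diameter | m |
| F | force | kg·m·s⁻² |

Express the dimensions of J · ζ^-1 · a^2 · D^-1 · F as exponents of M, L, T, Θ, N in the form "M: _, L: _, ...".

Collect each base-dimension exponent across the product:
  M: (1) − (-1) + 2·(0) − (0) + (1) = 3
  L: (2) − (-2) + 2·(1) − (1) + (1) = 6
  T: (0) − (-2) + 2·(-2) − (0) + (-2) = -4
  Θ: (0) − (-1) + 2·(0) − (0) + (0) = 1
  N: (0) − (1) + 2·(0) − (0) + (0) = -1
So the dimensions are [M³ L⁶ T⁻⁴ Θ N⁻¹].

M: 3, L: 6, T: -4, Θ: 1, N: -1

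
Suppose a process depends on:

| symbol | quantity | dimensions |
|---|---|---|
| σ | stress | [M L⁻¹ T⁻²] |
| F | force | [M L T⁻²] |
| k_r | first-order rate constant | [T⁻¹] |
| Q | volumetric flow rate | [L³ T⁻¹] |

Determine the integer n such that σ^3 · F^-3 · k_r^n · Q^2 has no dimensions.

Balance the T exponent: (-1)·n from k_r, plus 3·(-2) − 3·(-2) + 2·(-1) = -2 from the rest, must sum to zero.
−n − 2 = 0, so n = -2.

-2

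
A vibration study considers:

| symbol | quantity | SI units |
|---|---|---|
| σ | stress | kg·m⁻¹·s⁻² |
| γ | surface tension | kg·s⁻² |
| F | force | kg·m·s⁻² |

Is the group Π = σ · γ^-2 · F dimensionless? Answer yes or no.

yes

Sum the exponent of each base dimension across the product:
  M: [σ]_M − 2·[γ]_M + [F]_M = (1) − 2·(1) + (1) = 0
  L: [σ]_L − 2·[γ]_L + [F]_L = (-1) − 2·(0) + (1) = 0
  T: [σ]_T − 2·[γ]_T + [F]_T = (-2) − 2·(-2) + (-2) = 0
All base exponents vanish — dimensionless.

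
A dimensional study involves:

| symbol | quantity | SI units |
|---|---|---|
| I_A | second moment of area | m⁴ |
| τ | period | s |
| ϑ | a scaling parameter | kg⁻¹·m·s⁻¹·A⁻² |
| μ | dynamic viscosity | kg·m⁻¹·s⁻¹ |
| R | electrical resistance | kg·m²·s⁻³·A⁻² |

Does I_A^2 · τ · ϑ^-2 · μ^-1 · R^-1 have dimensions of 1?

no

Sum the exponent of each base dimension across the product:
  M: 2·[I_A]_M + [τ]_M − 2·[ϑ]_M − [μ]_M − [R]_M = 2·(0) + (0) − 2·(-1) − (1) − (1) = 0
  L: 2·[I_A]_L + [τ]_L − 2·[ϑ]_L − [μ]_L − [R]_L = 2·(4) + (0) − 2·(1) − (-1) − (2) = 5
  T: 2·[I_A]_T + [τ]_T − 2·[ϑ]_T − [μ]_T − [R]_T = 2·(0) + (1) − 2·(-1) − (-1) − (-3) = 7
  I: 2·[I_A]_I + [τ]_I − 2·[ϑ]_I − [μ]_I − [R]_I = 2·(0) + (0) − 2·(-2) − (0) − (-2) = 6
Net dimensions [L⁵ T⁷ I⁶] ≠ [1] — not dimensionless.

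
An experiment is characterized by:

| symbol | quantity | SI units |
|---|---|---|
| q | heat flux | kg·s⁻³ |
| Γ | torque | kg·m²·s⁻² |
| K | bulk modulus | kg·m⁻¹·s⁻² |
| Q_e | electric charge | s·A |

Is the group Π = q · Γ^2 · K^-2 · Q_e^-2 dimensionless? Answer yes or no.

no

Sum the exponent of each base dimension across the product:
  M: [q]_M + 2·[Γ]_M − 2·[K]_M − 2·[Q_e]_M = (1) + 2·(1) − 2·(1) − 2·(0) = 1
  L: [q]_L + 2·[Γ]_L − 2·[K]_L − 2·[Q_e]_L = (0) + 2·(2) − 2·(-1) − 2·(0) = 6
  T: [q]_T + 2·[Γ]_T − 2·[K]_T − 2·[Q_e]_T = (-3) + 2·(-2) − 2·(-2) − 2·(1) = -5
  I: [q]_I + 2·[Γ]_I − 2·[K]_I − 2·[Q_e]_I = (0) + 2·(0) − 2·(0) − 2·(1) = -2
Net dimensions [M L⁶ T⁻⁵ I⁻²] ≠ [1] — not dimensionless.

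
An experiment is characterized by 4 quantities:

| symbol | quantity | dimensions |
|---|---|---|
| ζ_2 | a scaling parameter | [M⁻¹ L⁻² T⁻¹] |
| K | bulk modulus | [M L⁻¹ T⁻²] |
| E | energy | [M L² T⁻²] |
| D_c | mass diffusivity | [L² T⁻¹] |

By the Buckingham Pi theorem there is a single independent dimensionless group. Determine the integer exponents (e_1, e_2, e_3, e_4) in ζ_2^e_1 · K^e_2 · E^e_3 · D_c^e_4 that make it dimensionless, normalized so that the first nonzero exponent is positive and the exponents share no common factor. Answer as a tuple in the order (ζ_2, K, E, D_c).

M: e_1·(-1) + e_2·(1) + e_3·(1) + e_4·(0) = 0
L: e_1·(-2) + e_2·(-1) + e_3·(2) + e_4·(2) = 0
T: e_1·(-1) + e_2·(-2) + e_3·(-2) + e_4·(-1) = 0
Solving this homogeneous linear system for the smallest-integer solution (first nonzero entry positive) gives (1, -2, 3, -3).

(1, -2, 3, -3)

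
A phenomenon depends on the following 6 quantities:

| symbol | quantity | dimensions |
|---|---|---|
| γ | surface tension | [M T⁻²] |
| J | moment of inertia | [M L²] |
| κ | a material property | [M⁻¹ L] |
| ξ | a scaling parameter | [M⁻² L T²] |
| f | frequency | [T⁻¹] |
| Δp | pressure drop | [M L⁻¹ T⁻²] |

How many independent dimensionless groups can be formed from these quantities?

There are 6 variables and 3 base dimensions (M, L, T).
The dimension matrix has rank 3.
Independent dimensionless groups: 6 − 3 = 3.

3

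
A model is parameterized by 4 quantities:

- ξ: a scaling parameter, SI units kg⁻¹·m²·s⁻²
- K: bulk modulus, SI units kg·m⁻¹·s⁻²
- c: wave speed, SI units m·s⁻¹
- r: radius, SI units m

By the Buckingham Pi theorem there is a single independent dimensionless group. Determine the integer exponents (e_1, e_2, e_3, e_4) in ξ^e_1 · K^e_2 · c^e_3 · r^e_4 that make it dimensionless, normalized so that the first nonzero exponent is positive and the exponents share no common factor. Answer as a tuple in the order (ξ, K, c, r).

(1, 1, -4, 3)

M: e_1·(-1) + e_2·(1) + e_3·(0) + e_4·(0) = 0
L: e_1·(2) + e_2·(-1) + e_3·(1) + e_4·(1) = 0
T: e_1·(-2) + e_2·(-2) + e_3·(-1) + e_4·(0) = 0
Solving this homogeneous linear system for the smallest-integer solution (first nonzero entry positive) gives (1, 1, -4, 3).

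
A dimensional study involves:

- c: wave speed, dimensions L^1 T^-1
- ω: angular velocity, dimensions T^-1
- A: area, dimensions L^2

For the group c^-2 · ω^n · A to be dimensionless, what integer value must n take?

2

Balance the T exponent: (-1)·n from ω, plus −2·(-1) + (0) = 2 from the rest, must sum to zero.
−n + 2 = 0, so n = 2.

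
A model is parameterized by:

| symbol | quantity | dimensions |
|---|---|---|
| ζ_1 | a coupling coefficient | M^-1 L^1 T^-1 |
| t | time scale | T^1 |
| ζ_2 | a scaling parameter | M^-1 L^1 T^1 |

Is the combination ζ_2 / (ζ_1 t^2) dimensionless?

yes

Sum the exponent of each base dimension across the product:
  M: −[ζ_1]_M − 2·[t]_M + [ζ_2]_M = −(-1) − 2·(0) + (-1) = 0
  L: −[ζ_1]_L − 2·[t]_L + [ζ_2]_L = −(1) − 2·(0) + (1) = 0
  T: −[ζ_1]_T − 2·[t]_T + [ζ_2]_T = −(-1) − 2·(1) + (1) = 0
All base exponents vanish — dimensionless.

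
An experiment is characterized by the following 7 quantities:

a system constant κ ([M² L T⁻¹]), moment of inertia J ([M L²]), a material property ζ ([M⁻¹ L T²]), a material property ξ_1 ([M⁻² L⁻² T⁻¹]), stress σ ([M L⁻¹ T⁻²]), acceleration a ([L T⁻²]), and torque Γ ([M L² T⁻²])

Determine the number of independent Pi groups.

There are 7 variables and 3 base dimensions (M, L, T).
The dimension matrix has rank 3.
Independent dimensionless groups: 7 − 3 = 4.

4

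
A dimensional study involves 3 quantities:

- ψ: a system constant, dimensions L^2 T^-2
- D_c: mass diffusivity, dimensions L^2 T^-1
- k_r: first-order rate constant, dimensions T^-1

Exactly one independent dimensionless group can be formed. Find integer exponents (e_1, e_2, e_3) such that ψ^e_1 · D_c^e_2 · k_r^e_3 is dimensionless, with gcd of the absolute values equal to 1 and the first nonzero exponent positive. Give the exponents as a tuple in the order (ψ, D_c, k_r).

(1, -1, -1)

L: e_1·(2) + e_2·(2) + e_3·(0) = 0
T: e_1·(-2) + e_2·(-1) + e_3·(-1) = 0
Solving this homogeneous linear system for the smallest-integer solution (first nonzero entry positive) gives (1, -1, -1).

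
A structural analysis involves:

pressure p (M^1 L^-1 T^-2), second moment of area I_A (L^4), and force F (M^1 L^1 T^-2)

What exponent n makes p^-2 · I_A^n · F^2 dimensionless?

Balance the L exponent: (4)·n from I_A, plus −2·(-1) + 2·(1) = 4 from the rest, must sum to zero.
4n + 4 = 0, so n = -1.

-1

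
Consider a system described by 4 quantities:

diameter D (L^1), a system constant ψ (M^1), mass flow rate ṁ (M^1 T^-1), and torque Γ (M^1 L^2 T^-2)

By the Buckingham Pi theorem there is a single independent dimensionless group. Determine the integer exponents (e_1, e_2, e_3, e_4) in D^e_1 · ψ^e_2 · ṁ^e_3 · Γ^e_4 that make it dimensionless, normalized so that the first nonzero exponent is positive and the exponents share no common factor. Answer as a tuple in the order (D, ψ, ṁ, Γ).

M: e_1·(0) + e_2·(1) + e_3·(1) + e_4·(1) = 0
L: e_1·(1) + e_2·(0) + e_3·(0) + e_4·(2) = 0
T: e_1·(0) + e_2·(0) + e_3·(-1) + e_4·(-2) = 0
Solving this homogeneous linear system for the smallest-integer solution (first nonzero entry positive) gives (2, -1, 2, -1).

(2, -1, 2, -1)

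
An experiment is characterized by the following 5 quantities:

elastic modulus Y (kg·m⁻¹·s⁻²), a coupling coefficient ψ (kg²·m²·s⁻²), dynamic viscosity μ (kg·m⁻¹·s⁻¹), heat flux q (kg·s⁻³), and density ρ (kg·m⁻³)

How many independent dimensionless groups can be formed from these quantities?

There are 5 variables and 3 base dimensions (M, L, T).
The dimension matrix has rank 3.
Independent dimensionless groups: 5 − 3 = 2.

2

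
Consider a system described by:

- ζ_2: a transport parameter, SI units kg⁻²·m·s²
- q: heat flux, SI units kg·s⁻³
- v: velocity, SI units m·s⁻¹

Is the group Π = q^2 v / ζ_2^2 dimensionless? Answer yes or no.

Sum the exponent of each base dimension across the product:
  M: −2·[ζ_2]_M + 2·[q]_M + [v]_M = −2·(-2) + 2·(1) + (0) = 6
  L: −2·[ζ_2]_L + 2·[q]_L + [v]_L = −2·(1) + 2·(0) + (1) = -1
  T: −2·[ζ_2]_T + 2·[q]_T + [v]_T = −2·(2) + 2·(-3) + (-1) = -11
Net dimensions [M⁶ L⁻¹ T⁻¹¹] ≠ [1] — not dimensionless.

no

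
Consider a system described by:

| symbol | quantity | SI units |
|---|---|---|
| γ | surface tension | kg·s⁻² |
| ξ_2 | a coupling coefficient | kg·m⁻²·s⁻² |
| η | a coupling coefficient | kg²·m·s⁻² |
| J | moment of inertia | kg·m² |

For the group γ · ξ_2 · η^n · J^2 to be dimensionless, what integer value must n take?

-2

Balance the M exponent: (2)·n from η, plus (1) + (1) + 2·(1) = 4 from the rest, must sum to zero.
2n + 4 = 0, so n = -2.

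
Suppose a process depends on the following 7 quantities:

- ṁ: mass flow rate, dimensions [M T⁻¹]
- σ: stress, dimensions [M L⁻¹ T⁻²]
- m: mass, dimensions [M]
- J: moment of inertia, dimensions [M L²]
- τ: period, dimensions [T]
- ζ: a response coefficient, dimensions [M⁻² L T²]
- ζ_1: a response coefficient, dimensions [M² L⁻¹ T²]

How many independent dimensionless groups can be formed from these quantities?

4

There are 7 variables and 3 base dimensions (M, L, T).
The dimension matrix has rank 3.
Independent dimensionless groups: 7 − 3 = 4.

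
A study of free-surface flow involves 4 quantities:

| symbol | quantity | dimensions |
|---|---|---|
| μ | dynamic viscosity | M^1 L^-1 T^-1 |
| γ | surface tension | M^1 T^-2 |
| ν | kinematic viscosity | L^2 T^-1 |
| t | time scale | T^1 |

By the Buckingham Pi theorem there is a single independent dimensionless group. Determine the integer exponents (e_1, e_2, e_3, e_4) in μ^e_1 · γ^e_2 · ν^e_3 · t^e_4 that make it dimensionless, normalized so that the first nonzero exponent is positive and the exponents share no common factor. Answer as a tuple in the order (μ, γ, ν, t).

(2, -2, 1, -1)

M: e_1·(1) + e_2·(1) + e_3·(0) + e_4·(0) = 0
L: e_1·(-1) + e_2·(0) + e_3·(2) + e_4·(0) = 0
T: e_1·(-1) + e_2·(-2) + e_3·(-1) + e_4·(1) = 0
Solving this homogeneous linear system for the smallest-integer solution (first nonzero entry positive) gives (2, -2, 1, -1).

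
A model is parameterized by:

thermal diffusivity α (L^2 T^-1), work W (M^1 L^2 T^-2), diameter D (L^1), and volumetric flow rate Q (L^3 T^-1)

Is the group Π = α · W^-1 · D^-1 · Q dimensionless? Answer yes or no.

Sum the exponent of each base dimension across the product:
  M: [α]_M − [W]_M − [D]_M + [Q]_M = (0) − (1) − (0) + (0) = -1
  L: [α]_L − [W]_L − [D]_L + [Q]_L = (2) − (2) − (1) + (3) = 2
  T: [α]_T − [W]_T − [D]_T + [Q]_T = (-1) − (-2) − (0) + (-1) = 0
Net dimensions [M⁻¹ L²] ≠ [1] — not dimensionless.

no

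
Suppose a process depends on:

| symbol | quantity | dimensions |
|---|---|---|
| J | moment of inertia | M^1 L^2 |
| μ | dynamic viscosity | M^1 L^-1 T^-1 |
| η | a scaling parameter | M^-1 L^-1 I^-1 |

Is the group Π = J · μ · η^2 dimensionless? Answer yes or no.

Sum the exponent of each base dimension across the product:
  M: [J]_M + [μ]_M + 2·[η]_M = (1) + (1) + 2·(-1) = 0
  L: [J]_L + [μ]_L + 2·[η]_L = (2) + (-1) + 2·(-1) = -1
  T: [J]_T + [μ]_T + 2·[η]_T = (0) + (-1) + 2·(0) = -1
  I: [J]_I + [μ]_I + 2·[η]_I = (0) + (0) + 2·(-1) = -2
Net dimensions [L⁻¹ T⁻¹ I⁻²] ≠ [1] — not dimensionless.

no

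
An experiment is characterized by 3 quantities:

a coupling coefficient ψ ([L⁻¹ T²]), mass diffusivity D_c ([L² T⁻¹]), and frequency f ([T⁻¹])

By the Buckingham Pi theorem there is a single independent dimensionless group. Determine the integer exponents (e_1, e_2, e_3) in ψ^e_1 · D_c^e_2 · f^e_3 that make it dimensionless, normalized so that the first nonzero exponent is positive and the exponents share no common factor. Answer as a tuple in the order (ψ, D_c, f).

L: e_1·(-1) + e_2·(2) + e_3·(0) = 0
T: e_1·(2) + e_2·(-1) + e_3·(-1) = 0
Solving this homogeneous linear system for the smallest-integer solution (first nonzero entry positive) gives (2, 1, 3).

(2, 1, 3)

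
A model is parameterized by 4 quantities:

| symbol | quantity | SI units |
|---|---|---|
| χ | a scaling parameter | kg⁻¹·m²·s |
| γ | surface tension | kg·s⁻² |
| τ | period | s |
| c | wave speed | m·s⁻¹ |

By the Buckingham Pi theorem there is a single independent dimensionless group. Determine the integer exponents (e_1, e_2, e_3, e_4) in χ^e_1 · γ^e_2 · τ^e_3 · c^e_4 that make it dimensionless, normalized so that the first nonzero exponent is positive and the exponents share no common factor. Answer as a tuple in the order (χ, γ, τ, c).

(1, 1, -1, -2)

M: e_1·(-1) + e_2·(1) + e_3·(0) + e_4·(0) = 0
L: e_1·(2) + e_2·(0) + e_3·(0) + e_4·(1) = 0
T: e_1·(1) + e_2·(-2) + e_3·(1) + e_4·(-1) = 0
Solving this homogeneous linear system for the smallest-integer solution (first nonzero entry positive) gives (1, 1, -1, -2).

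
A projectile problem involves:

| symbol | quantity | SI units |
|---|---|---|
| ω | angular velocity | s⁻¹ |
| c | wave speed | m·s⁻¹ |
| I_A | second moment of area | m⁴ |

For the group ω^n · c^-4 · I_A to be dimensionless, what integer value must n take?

Balance the T exponent: (-1)·n from ω, plus −4·(-1) + (0) = 4 from the rest, must sum to zero.
−n + 4 = 0, so n = 4.

4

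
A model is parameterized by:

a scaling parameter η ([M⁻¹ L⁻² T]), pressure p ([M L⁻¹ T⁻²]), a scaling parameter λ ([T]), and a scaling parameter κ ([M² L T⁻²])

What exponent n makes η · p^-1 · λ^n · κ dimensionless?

Balance the T exponent: (1)·n from λ, plus (1) − (-2) + (-2) = 1 from the rest, must sum to zero.
n + 1 = 0, so n = -1.

-1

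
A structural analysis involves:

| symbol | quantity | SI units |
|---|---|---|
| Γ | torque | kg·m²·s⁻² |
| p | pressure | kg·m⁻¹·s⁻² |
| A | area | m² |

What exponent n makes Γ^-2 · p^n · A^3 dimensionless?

Balance the M exponent: (1)·n from p, plus −2·(1) + 3·(0) = -2 from the rest, must sum to zero.
n − 2 = 0, so n = 2.

2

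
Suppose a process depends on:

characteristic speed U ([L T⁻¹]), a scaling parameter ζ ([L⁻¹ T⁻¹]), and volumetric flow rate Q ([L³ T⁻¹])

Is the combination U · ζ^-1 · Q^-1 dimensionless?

no

Sum the exponent of each base dimension across the product:
  L: [U]_L − [ζ]_L − [Q]_L = (1) − (-1) − (3) = -1
  T: [U]_T − [ζ]_T − [Q]_T = (-1) − (-1) − (-1) = 1
Net dimensions [L⁻¹ T] ≠ [1] — not dimensionless.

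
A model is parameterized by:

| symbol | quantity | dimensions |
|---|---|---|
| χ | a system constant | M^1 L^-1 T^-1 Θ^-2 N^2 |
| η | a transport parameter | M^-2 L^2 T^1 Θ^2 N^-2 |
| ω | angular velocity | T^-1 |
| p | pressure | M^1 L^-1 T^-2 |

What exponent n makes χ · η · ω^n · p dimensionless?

-2

Balance the T exponent: (-1)·n from ω, plus (-1) + (1) + (-2) = -2 from the rest, must sum to zero.
−n − 2 = 0, so n = -2.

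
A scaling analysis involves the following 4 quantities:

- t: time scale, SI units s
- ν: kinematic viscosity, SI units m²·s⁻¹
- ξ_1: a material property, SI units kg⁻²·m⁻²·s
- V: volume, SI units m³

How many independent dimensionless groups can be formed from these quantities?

There are 4 variables and 3 base dimensions (M, L, T).
The dimension matrix has rank 3.
Independent dimensionless groups: 4 − 3 = 1.

1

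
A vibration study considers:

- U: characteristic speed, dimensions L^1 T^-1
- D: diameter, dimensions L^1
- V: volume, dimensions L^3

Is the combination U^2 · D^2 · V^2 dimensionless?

Sum the exponent of each base dimension across the product:
  L: 2·[U]_L + 2·[D]_L + 2·[V]_L = 2·(1) + 2·(1) + 2·(3) = 10
  T: 2·[U]_T + 2·[D]_T + 2·[V]_T = 2·(-1) + 2·(0) + 2·(0) = -2
Net dimensions [L¹⁰ T⁻²] ≠ [1] — not dimensionless.

no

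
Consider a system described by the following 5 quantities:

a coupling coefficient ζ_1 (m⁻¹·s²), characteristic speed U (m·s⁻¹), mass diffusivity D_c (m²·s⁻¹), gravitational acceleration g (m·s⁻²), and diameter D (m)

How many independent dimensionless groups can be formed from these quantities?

3

There are 5 variables and 2 base dimensions (L, T).
The dimension matrix has rank 2.
Independent dimensionless groups: 5 − 2 = 3.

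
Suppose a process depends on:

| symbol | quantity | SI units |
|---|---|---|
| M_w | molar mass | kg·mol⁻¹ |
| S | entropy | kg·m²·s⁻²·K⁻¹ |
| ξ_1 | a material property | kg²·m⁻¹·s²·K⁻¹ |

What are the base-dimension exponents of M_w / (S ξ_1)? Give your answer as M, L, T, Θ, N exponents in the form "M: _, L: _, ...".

Collect each base-dimension exponent across the product:
  M: (1) − (1) − (2) = -2
  L: (0) − (2) − (-1) = -1
  T: (0) − (-2) − (2) = 0
  Θ: (0) − (-1) − (-1) = 2
  N: (-1) − (0) − (0) = -1
So the dimensions are [M⁻² L⁻¹ Θ² N⁻¹].

M: -2, L: -1, T: 0, Θ: 2, N: -1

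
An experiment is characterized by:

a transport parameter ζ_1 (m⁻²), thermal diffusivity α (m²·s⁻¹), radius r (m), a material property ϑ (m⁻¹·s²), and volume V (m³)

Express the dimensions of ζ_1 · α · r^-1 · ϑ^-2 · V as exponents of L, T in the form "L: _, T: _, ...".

L: 4, T: -5

Collect each base-dimension exponent across the product:
  L: (-2) + (2) − (1) − 2·(-1) + (3) = 4
  T: (0) + (-1) − (0) − 2·(2) + (0) = -5
So the dimensions are [L⁴ T⁻⁵].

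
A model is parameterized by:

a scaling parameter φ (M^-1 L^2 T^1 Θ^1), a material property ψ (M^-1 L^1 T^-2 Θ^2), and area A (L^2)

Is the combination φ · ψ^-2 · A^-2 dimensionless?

no

Sum the exponent of each base dimension across the product:
  M: [φ]_M − 2·[ψ]_M − 2·[A]_M = (-1) − 2·(-1) − 2·(0) = 1
  L: [φ]_L − 2·[ψ]_L − 2·[A]_L = (2) − 2·(1) − 2·(2) = -4
  T: [φ]_T − 2·[ψ]_T − 2·[A]_T = (1) − 2·(-2) − 2·(0) = 5
  Θ: [φ]_Θ − 2·[ψ]_Θ − 2·[A]_Θ = (1) − 2·(2) − 2·(0) = -3
Net dimensions [M L⁻⁴ T⁵ Θ⁻³] ≠ [1] — not dimensionless.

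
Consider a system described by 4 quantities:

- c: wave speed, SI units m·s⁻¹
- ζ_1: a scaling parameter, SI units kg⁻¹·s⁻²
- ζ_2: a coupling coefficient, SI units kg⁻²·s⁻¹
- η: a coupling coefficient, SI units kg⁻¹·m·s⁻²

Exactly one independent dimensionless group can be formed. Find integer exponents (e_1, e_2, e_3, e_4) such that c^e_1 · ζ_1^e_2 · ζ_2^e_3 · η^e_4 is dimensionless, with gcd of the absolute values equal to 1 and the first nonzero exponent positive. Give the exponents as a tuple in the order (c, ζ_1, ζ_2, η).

(3, 1, 1, -3)

M: e_1·(0) + e_2·(-1) + e_3·(-2) + e_4·(-1) = 0
L: e_1·(1) + e_2·(0) + e_3·(0) + e_4·(1) = 0
T: e_1·(-1) + e_2·(-2) + e_3·(-1) + e_4·(-2) = 0
Solving this homogeneous linear system for the smallest-integer solution (first nonzero entry positive) gives (3, 1, 1, -3).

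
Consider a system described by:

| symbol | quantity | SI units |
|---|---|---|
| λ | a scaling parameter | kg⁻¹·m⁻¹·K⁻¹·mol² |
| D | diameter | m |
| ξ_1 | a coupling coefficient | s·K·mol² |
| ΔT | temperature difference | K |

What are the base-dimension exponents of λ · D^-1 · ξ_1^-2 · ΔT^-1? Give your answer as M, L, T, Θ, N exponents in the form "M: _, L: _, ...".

Collect each base-dimension exponent across the product:
  M: (-1) − (0) − 2·(0) − (0) = -1
  L: (-1) − (1) − 2·(0) − (0) = -2
  T: (0) − (0) − 2·(1) − (0) = -2
  Θ: (-1) − (0) − 2·(1) − (1) = -4
  N: (2) − (0) − 2·(2) − (0) = -2
So the dimensions are [M⁻¹ L⁻² T⁻² Θ⁻⁴ N⁻²].

M: -1, L: -2, T: -2, Θ: -4, N: -2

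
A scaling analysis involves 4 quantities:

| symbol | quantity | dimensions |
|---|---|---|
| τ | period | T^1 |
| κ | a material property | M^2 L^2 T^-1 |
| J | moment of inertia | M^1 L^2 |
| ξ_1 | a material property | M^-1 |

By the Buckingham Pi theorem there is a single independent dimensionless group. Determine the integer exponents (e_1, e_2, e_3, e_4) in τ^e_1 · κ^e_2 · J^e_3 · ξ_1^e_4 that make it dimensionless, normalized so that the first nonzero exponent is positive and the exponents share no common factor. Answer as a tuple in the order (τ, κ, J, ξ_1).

(1, 1, -1, 1)

M: e_1·(0) + e_2·(2) + e_3·(1) + e_4·(-1) = 0
L: e_1·(0) + e_2·(2) + e_3·(2) + e_4·(0) = 0
T: e_1·(1) + e_2·(-1) + e_3·(0) + e_4·(0) = 0
Solving this homogeneous linear system for the smallest-integer solution (first nonzero entry positive) gives (1, 1, -1, 1).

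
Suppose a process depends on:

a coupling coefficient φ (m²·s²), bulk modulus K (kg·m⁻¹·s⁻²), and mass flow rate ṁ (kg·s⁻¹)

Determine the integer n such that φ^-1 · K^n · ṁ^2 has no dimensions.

-2

Balance the M exponent: (1)·n from K, plus −(0) + 2·(1) = 2 from the rest, must sum to zero.
n + 2 = 0, so n = -2.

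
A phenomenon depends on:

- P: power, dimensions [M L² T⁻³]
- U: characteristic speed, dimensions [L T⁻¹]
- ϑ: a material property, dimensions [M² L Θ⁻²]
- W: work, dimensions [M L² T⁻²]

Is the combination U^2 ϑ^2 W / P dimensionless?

Sum the exponent of each base dimension across the product:
  M: −[P]_M + 2·[U]_M + 2·[ϑ]_M + [W]_M = −(1) + 2·(0) + 2·(2) + (1) = 4
  L: −[P]_L + 2·[U]_L + 2·[ϑ]_L + [W]_L = −(2) + 2·(1) + 2·(1) + (2) = 4
  T: −[P]_T + 2·[U]_T + 2·[ϑ]_T + [W]_T = −(-3) + 2·(-1) + 2·(0) + (-2) = -1
  Θ: −[P]_Θ + 2·[U]_Θ + 2·[ϑ]_Θ + [W]_Θ = −(0) + 2·(0) + 2·(-2) + (0) = -4
Net dimensions [M⁴ L⁴ T⁻¹ Θ⁻⁴] ≠ [1] — not dimensionless.

no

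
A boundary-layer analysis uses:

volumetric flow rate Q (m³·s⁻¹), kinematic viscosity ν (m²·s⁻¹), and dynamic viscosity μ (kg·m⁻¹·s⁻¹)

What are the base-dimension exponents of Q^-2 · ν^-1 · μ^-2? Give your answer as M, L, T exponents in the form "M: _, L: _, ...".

M: -2, L: -6, T: 5

Collect each base-dimension exponent across the product:
  M: −2·(0) − (0) − 2·(1) = -2
  L: −2·(3) − (2) − 2·(-1) = -6
  T: −2·(-1) − (-1) − 2·(-1) = 5
So the dimensions are [M⁻² L⁻⁶ T⁵].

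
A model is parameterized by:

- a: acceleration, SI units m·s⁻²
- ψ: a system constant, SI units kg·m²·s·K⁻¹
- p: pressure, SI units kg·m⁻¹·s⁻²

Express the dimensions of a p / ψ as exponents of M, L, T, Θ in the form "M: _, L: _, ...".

Collect each base-dimension exponent across the product:
  M: (0) − (1) + (1) = 0
  L: (1) − (2) + (-1) = -2
  T: (-2) − (1) + (-2) = -5
  Θ: (0) − (-1) + (0) = 1
So the dimensions are [L⁻² T⁻⁵ Θ].

M: 0, L: -2, T: -5, Θ: 1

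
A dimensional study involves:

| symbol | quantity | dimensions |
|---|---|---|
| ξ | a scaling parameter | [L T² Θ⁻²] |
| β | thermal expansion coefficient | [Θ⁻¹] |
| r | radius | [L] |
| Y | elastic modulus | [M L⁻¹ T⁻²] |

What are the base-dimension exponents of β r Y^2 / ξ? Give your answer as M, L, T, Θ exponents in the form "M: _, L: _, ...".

Collect each base-dimension exponent across the product:
  M: −(0) + (0) + (0) + 2·(1) = 2
  L: −(1) + (0) + (1) + 2·(-1) = -2
  T: −(2) + (0) + (0) + 2·(-2) = -6
  Θ: −(-2) + (-1) + (0) + 2·(0) = 1
So the dimensions are [M² L⁻² T⁻⁶ Θ].

M: 2, L: -2, T: -6, Θ: 1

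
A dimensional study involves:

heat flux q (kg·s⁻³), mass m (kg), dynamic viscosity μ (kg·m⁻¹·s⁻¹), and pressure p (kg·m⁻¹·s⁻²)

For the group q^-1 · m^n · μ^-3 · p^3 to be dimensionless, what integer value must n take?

Balance the M exponent: (1)·n from m, plus −(1) − 3·(1) + 3·(1) = -1 from the rest, must sum to zero.
n − 1 = 0, so n = 1.

1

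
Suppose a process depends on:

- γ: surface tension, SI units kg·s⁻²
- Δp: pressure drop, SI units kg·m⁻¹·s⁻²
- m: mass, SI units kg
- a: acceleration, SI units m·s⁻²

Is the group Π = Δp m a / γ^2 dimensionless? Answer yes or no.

Sum the exponent of each base dimension across the product:
  M: −2·[γ]_M + [Δp]_M + [m]_M + [a]_M = −2·(1) + (1) + (1) + (0) = 0
  L: −2·[γ]_L + [Δp]_L + [m]_L + [a]_L = −2·(0) + (-1) + (0) + (1) = 0
  T: −2·[γ]_T + [Δp]_T + [m]_T + [a]_T = −2·(-2) + (-2) + (0) + (-2) = 0
All base exponents vanish — dimensionless.

yes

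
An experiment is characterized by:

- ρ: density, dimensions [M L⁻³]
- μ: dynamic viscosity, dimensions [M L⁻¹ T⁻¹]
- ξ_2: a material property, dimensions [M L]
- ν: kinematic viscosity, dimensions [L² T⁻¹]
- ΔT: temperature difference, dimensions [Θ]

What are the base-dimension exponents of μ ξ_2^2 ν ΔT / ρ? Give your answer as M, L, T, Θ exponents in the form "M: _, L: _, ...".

M: 2, L: 6, T: -2, Θ: 1

Collect each base-dimension exponent across the product:
  M: −(1) + (1) + 2·(1) + (0) + (0) = 2
  L: −(-3) + (-1) + 2·(1) + (2) + (0) = 6
  T: −(0) + (-1) + 2·(0) + (-1) + (0) = -2
  Θ: −(0) + (0) + 2·(0) + (0) + (1) = 1
So the dimensions are [M² L⁶ T⁻² Θ].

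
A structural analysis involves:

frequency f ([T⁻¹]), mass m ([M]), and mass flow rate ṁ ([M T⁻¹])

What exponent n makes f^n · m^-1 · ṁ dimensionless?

Balance the T exponent: (-1)·n from f, plus −(0) + (-1) = -1 from the rest, must sum to zero.
−n − 1 = 0, so n = -1.

-1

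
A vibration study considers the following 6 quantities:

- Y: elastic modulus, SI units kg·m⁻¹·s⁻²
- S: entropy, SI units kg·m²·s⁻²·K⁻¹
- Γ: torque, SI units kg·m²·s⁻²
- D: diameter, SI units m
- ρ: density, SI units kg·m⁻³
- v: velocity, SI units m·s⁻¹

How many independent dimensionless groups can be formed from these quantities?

There are 6 variables and 4 base dimensions (M, L, T, Θ).
The dimension matrix has rank 4.
Independent dimensionless groups: 6 − 4 = 2.

2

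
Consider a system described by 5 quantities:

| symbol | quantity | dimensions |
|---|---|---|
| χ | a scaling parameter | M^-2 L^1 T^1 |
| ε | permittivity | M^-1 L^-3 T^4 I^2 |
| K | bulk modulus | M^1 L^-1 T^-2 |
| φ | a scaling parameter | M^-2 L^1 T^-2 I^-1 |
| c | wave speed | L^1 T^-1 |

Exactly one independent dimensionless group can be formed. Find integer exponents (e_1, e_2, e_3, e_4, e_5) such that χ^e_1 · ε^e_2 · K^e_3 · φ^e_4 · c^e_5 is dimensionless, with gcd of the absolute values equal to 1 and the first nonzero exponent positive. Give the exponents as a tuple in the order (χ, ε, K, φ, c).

(4, -1, 3, -2, -2)

M: e_1·(-2) + e_2·(-1) + e_3·(1) + e_4·(-2) + e_5·(0) = 0
L: e_1·(1) + e_2·(-3) + e_3·(-1) + e_4·(1) + e_5·(1) = 0
T: e_1·(1) + e_2·(4) + e_3·(-2) + e_4·(-2) + e_5·(-1) = 0
I: e_1·(0) + e_2·(2) + e_3·(0) + e_4·(-1) + e_5·(0) = 0
Solving this homogeneous linear system for the smallest-integer solution (first nonzero entry positive) gives (4, -1, 3, -2, -2).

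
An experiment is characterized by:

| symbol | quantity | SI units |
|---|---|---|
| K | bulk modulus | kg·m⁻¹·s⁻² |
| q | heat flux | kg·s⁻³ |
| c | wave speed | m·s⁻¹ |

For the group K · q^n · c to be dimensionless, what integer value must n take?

Balance the M exponent: (1)·n from q, plus (1) + (0) = 1 from the rest, must sum to zero.
n + 1 = 0, so n = -1.

-1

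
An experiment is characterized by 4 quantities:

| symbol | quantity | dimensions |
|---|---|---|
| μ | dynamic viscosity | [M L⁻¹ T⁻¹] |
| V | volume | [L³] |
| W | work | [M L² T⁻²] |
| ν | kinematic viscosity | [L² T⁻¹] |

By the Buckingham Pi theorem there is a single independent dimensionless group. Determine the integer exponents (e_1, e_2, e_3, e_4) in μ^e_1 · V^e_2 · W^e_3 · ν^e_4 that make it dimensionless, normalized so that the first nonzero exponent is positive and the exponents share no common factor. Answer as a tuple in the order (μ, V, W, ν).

(3, 1, -3, 3)

M: e_1·(1) + e_2·(0) + e_3·(1) + e_4·(0) = 0
L: e_1·(-1) + e_2·(3) + e_3·(2) + e_4·(2) = 0
T: e_1·(-1) + e_2·(0) + e_3·(-2) + e_4·(-1) = 0
Solving this homogeneous linear system for the smallest-integer solution (first nonzero entry positive) gives (3, 1, -3, 3).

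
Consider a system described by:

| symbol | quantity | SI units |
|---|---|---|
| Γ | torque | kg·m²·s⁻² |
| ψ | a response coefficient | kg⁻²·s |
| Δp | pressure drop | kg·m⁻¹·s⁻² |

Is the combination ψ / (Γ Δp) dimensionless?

Sum the exponent of each base dimension across the product:
  M: −[Γ]_M + [ψ]_M − [Δp]_M = −(1) + (-2) − (1) = -4
  L: −[Γ]_L + [ψ]_L − [Δp]_L = −(2) + (0) − (-1) = -1
  T: −[Γ]_T + [ψ]_T − [Δp]_T = −(-2) + (1) − (-2) = 5
Net dimensions [M⁻⁴ L⁻¹ T⁵] ≠ [1] — not dimensionless.

no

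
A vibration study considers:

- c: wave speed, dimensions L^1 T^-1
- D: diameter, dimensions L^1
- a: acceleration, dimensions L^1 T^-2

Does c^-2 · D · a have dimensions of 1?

Sum the exponent of each base dimension across the product:
  L: −2·[c]_L + [D]_L + [a]_L = −2·(1) + (1) + (1) = 0
  T: −2·[c]_T + [D]_T + [a]_T = −2·(-1) + (0) + (-2) = 0
All base exponents vanish — dimensionless.

yes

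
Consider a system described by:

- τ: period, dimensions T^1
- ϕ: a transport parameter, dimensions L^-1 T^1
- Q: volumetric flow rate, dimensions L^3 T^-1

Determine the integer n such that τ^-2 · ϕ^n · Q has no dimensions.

3

Balance the L exponent: (-1)·n from ϕ, plus −2·(0) + (3) = 3 from the rest, must sum to zero.
−n + 3 = 0, so n = 3.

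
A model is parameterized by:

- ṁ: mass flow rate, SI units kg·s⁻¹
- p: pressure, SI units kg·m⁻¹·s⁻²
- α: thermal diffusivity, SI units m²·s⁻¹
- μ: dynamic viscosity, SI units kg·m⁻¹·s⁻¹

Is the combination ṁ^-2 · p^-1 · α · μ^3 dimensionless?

yes

Sum the exponent of each base dimension across the product:
  M: −2·[ṁ]_M − [p]_M + [α]_M + 3·[μ]_M = −2·(1) − (1) + (0) + 3·(1) = 0
  L: −2·[ṁ]_L − [p]_L + [α]_L + 3·[μ]_L = −2·(0) − (-1) + (2) + 3·(-1) = 0
  T: −2·[ṁ]_T − [p]_T + [α]_T + 3·[μ]_T = −2·(-1) − (-2) + (-1) + 3·(-1) = 0
All base exponents vanish — dimensionless.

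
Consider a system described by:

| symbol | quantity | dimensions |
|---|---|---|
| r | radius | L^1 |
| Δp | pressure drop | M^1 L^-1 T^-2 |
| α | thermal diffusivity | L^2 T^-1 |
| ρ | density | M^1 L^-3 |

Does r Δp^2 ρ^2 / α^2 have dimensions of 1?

Sum the exponent of each base dimension across the product:
  M: [r]_M + 2·[Δp]_M − 2·[α]_M + 2·[ρ]_M = (0) + 2·(1) − 2·(0) + 2·(1) = 4
  L: [r]_L + 2·[Δp]_L − 2·[α]_L + 2·[ρ]_L = (1) + 2·(-1) − 2·(2) + 2·(-3) = -11
  T: [r]_T + 2·[Δp]_T − 2·[α]_T + 2·[ρ]_T = (0) + 2·(-2) − 2·(-1) + 2·(0) = -2
Net dimensions [M⁴ L⁻¹¹ T⁻²] ≠ [1] — not dimensionless.

no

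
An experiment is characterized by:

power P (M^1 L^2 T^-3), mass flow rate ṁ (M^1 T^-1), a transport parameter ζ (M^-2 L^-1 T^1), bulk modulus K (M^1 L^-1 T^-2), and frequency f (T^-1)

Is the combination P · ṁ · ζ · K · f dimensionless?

no

Sum the exponent of each base dimension across the product:
  M: [P]_M + [ṁ]_M + [ζ]_M + [K]_M + [f]_M = (1) + (1) + (-2) + (1) + (0) = 1
  L: [P]_L + [ṁ]_L + [ζ]_L + [K]_L + [f]_L = (2) + (0) + (-1) + (-1) + (0) = 0
  T: [P]_T + [ṁ]_T + [ζ]_T + [K]_T + [f]_T = (-3) + (-1) + (1) + (-2) + (-1) = -6
Net dimensions [M T⁻⁶] ≠ [1] — not dimensionless.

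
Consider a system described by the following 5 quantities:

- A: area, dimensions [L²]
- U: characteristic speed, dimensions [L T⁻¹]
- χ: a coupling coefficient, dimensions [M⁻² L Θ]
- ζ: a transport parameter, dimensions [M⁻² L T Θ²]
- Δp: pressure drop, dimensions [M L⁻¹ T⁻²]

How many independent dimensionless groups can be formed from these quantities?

There are 5 variables and 4 base dimensions (M, L, T, Θ).
The dimension matrix has rank 4.
Independent dimensionless groups: 5 − 4 = 1.

1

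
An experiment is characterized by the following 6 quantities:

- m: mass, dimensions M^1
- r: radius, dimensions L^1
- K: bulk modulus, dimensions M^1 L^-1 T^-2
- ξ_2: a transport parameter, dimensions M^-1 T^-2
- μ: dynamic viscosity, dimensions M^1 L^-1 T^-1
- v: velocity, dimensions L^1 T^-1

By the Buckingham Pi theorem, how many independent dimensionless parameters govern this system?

There are 6 variables and 3 base dimensions (M, L, T).
The dimension matrix has rank 3.
Independent dimensionless groups: 6 − 3 = 3.

3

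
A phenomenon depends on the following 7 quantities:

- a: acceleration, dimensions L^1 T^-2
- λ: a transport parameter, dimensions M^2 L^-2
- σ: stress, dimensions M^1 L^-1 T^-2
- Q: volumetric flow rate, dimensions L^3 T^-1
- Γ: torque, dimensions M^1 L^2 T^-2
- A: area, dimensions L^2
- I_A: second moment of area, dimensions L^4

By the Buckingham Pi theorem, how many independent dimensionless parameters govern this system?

There are 7 variables and 3 base dimensions (M, L, T).
The dimension matrix has rank 3.
Independent dimensionless groups: 7 − 3 = 4.

4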